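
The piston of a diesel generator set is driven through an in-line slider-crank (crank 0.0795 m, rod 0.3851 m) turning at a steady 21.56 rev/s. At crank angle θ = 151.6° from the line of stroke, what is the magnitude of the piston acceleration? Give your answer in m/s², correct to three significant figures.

1120

ω = 2π·21.6 = 135.5 rad/s
x(θ) = r cosθ + √(L² − r² sin²θ); with ω constant, a = ω²·d²x/dθ².
d²x/dθ² = −r cosθ − r²(cos2θ)/√u − r⁴ sin²2θ/(4u^{3/2}),  u = L² − r² sin²θ = 0.146872 m².
Substituting r = 0.0795 m, L = 0.3851 m, θ = 151.6°: d²x/dθ² = +0.060778 m.
a = ω²·d²x/dθ² = (135.5)²·(+0.060778) = +1115.3 m/s²;  |a| = 1115.3 m/s².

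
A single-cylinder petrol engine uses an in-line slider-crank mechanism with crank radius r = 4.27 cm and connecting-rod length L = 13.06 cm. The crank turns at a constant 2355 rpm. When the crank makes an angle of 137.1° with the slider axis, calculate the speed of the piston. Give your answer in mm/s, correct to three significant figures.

5410

ω = 2π·2355/60 = 246.6 rad/s
For an in-line slider-crank, x = r cosθ + √(L² − r² sin²θ), so v = −rω sinθ·[1 + r cosθ/√(L² − r² sin²θ)].
With r = 0.0427 m, L = 0.1306 m, θ = 137.1°: √(L² − r² sin²θ) = 0.12732 m.
v = −0.0427·246.6·0.68072·[1 + 0.0427·-0.73254/0.12732] = -5.4073 m/s.
|v| = 5.4073 m/s = 5407.3 mm/s.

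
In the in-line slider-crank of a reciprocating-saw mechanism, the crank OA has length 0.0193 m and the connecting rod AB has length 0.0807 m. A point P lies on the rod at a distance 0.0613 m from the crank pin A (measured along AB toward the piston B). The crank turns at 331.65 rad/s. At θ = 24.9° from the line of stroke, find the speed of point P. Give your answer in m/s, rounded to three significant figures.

3.44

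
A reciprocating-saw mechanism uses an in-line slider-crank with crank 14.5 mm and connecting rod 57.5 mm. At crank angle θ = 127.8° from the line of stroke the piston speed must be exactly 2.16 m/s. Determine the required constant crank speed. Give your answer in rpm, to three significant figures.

For an in-line slider-crank, |v_piston| = rω|sinθ|·[1 + r cosθ/√(L² − r² sin²θ)].
With r = 0.0145 m, L = 0.0575 m, θ = 127.8°: the bracketed kinematic factor |dx/dθ| = 0.0096502 m.
ω = v/|dx/dθ| = 2.16/0.0096502 = 223.83 rad/s.
N = 60ω/(2π) = 2137.4 rpm.

2140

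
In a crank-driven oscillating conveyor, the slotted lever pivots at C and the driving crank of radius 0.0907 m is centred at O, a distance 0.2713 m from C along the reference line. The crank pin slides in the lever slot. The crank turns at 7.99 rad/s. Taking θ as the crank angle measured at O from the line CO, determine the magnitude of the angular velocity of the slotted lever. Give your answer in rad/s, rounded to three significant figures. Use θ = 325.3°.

ω = 7.99 rad/s
Crank pin A relative to C: A = (d + r cosθ, r sinθ); lever angle φ = atan2(r sinθ, d + r cosθ).
Differentiating tanφ: φ̇ = rω(d cosθ + r)/(d² + r² + 2dr cosθ).
d² + r² + 2dr cosθ = |CA|² = 0.122291 m²;  d cosθ + r = +0.31375 m.
|ω_lever| = |0.0907·7.99·+0.31375| / 0.122291 = 1.8593 rad/s.

1.86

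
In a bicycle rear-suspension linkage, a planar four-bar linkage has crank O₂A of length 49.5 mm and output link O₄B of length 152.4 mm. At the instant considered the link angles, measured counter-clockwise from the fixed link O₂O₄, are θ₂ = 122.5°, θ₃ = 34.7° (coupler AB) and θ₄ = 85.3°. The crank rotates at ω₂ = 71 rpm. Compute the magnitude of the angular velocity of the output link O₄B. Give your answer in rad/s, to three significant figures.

3.12

ω₂ = 7.435 rad/s (from 71 rpm).
Differentiating the loop-closure r₂e^{iθ₂}+r₃e^{iθ₃}=r₁+r₄e^{iθ₄} gives r₂ω₂e^{iθ₂}+r₃ω₃e^{iθ₃}=r₄ω₄e^{iθ₄}.
Eliminating the other unknown: ω₄ = r₂ω₂ sin(θ₂−θ₃) / [r₄ sin(θ₄−θ₃)].
Numerator sine = +0.99926; denominator sine = +0.77273.
Result = 0.0495·7.435·(+0.99926) / (0.1524·(+0.77273)) = +3.1229 rad/s; magnitude 3.1229 rad/s.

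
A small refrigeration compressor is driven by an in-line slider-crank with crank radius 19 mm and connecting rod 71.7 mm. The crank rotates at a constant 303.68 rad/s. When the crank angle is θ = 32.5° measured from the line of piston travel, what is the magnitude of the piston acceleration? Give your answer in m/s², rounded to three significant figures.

ω = 303.7 rad/s
x(θ) = r cosθ + √(L² − r² sin²θ); with ω constant, a = ω²·d²x/dθ².
d²x/dθ² = −r cosθ − r²(cos2θ)/√u − r⁴ sin²2θ/(4u^{3/2}),  u = L² − r² sin²θ = 0.00503667 m².
Substituting r = 0.019 m, L = 0.0717 m, θ = 32.5°: d²x/dθ² = -0.018249 m.
a = ω²·d²x/dθ² = (303.7)²·(-0.018249) = -1683 m/s²;  |a| = 1683 m/s².

1680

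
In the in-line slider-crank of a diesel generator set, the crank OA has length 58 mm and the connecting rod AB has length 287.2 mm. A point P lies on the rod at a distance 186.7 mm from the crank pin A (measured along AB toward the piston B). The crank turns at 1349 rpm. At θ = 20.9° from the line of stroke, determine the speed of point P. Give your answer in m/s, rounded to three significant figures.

ω = 141.3 rad/s.  Crank-pin speed |V_A| = rω = 8.1935 m/s, perpendicular to OA.
Rod angle: sinφ = −(r/L) sinθ ⇒ φ = -4.131°; ω_rod = −rω cosθ/√(L²−r²sin²θ) = -26.721 rad/s.
V_P = V_A + ω_rod × AP, with AP = 0.1867 m along the rod.
Components: V_Px = −rω sinθ − a·ω_rod·sinφ = -3.2823 m/s;  V_Py = rω cosθ + a·ω_rod·cosφ = +2.6785 m/s.
|V_P| = √(V_Px² + V_Py²) = 4.2365 m/s.

4.24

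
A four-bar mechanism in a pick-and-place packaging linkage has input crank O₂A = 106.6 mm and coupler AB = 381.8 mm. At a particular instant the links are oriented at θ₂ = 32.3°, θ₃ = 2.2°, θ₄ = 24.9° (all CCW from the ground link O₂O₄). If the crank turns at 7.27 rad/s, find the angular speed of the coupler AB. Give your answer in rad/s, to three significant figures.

0.677

ω₂ = 7.27 rad/s
Differentiating the loop-closure r₂e^{iθ₂}+r₃e^{iθ₃}=r₁+r₄e^{iθ₄} gives r₂ω₂e^{iθ₂}+r₃ω₃e^{iθ₃}=r₄ω₄e^{iθ₄}.
Eliminating the other unknown: ω₃ = r₂ω₂ sin(θ₄−θ₂) / [r₃ sin(θ₃−θ₄)].
Numerator sine = -0.12880; denominator sine = -0.38591.
Result = 0.1066·7.27·(-0.12880) / (0.3818·(-0.38591)) = +0.67745 rad/s; magnitude 0.67745 rad/s.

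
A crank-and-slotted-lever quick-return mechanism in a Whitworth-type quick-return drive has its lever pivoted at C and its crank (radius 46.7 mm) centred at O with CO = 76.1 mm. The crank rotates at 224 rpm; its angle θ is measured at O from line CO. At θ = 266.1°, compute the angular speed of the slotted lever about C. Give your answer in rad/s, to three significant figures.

ω = 23.46 rad/s (from 224 rpm).
Crank pin A relative to C: A = (d + r cosθ, r sinθ); lever angle φ = atan2(r sinθ, d + r cosθ).
Differentiating tanφ: φ̇ = rω(d cosθ + r)/(d² + r² + 2dr cosθ).
d² + r² + 2dr cosθ = |CA|² = 0.00748866 m²;  d cosθ + r = +0.041524 m.
|ω_lever| = |0.0467·23.46·+0.041524| / 0.00748866 = 6.0742 rad/s.

6.07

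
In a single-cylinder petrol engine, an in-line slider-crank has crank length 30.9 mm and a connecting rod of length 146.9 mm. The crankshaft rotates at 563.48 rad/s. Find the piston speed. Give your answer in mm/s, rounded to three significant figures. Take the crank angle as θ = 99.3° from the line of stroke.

16600

ω = 563.5 rad/s
For an in-line slider-crank, x = r cosθ + √(L² − r² sin²θ), so v = −rω sinθ·[1 + r cosθ/√(L² − r² sin²θ)].
With r = 0.0309 m, L = 0.1469 m, θ = 99.3°: √(L² − r² sin²θ) = 0.1437 m.
v = −0.0309·563.5·0.98686·[1 + 0.0309·-0.16160/0.1437] = -16.586 m/s.
|v| = 16.586 m/s = 16586 mm/s.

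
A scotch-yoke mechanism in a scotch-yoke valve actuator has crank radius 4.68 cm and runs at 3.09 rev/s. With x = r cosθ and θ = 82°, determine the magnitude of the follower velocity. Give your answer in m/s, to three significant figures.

ω = 19.42 rad/s (from 3.09 rev/s).
x = r cosθ ⇒ ẋ = −rω sinθ.
|v| = rω|sinθ| = 0.0468·19.42·|sin 82°| = 0.89978 m/s.

0.900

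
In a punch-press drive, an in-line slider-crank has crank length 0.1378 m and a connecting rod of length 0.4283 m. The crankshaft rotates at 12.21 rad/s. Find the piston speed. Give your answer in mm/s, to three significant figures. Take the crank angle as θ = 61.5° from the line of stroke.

ω = 12.21 rad/s
For an in-line slider-crank, x = r cosθ + √(L² − r² sin²θ), so v = −rω sinθ·[1 + r cosθ/√(L² − r² sin²θ)].
With r = 0.1378 m, L = 0.4283 m, θ = 61.5°: √(L² − r² sin²θ) = 0.41082 m.
v = −0.1378·12.21·0.87882·[1 + 0.1378·0.47716/0.41082] = -1.7153 m/s.
|v| = 1.7153 m/s = 1715.3 mm/s.

1720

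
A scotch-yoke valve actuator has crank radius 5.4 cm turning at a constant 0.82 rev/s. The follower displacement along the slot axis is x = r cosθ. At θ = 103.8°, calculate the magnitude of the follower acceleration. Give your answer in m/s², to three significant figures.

0.342

ω = 5.152 rad/s (from 0.82 rev/s).
x = r cosθ ⇒ ẍ = −rω² cosθ (ω constant).
|a| = rω²|cosθ| = 0.054·(5.152)²·|cos 103.8°| = 0.34192 m/s².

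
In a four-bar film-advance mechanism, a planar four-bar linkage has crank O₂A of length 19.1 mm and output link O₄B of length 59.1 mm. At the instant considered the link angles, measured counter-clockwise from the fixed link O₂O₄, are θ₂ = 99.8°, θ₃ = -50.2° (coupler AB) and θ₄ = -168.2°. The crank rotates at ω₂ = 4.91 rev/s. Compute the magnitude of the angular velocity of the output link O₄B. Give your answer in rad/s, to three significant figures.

5.65

ω₂ = 30.85 rad/s (from 4.91 rev/s).
Differentiating the loop-closure r₂e^{iθ₂}+r₃e^{iθ₃}=r₁+r₄e^{iθ₄} gives r₂ω₂e^{iθ₂}+r₃ω₃e^{iθ₃}=r₄ω₄e^{iθ₄}.
Eliminating the other unknown: ω₄ = r₂ω₂ sin(θ₂−θ₃) / [r₄ sin(θ₄−θ₃)].
Numerator sine = +0.50000; denominator sine = -0.88295.
Result = 0.0191·30.85·(+0.50000) / (0.0591·(-0.88295)) = -5.646 rad/s; magnitude 5.646 rad/s.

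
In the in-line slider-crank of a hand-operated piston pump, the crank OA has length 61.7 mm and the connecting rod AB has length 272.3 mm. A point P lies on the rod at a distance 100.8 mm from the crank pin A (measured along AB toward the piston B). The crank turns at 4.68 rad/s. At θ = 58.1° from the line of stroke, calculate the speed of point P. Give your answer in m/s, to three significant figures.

ω = 4.68 rad/s.  Crank-pin speed |V_A| = rω = 0.28876 m/s, perpendicular to OA.
Rod angle: sinφ = −(r/L) sinθ ⇒ φ = -11.091°; ω_rod = −rω cosθ/√(L²−r²sin²θ) = -0.57104 rad/s.
V_P = V_A + ω_rod × AP, with AP = 0.1008 m along the rod.
Components: V_Px = −rω sinθ − a·ω_rod·sinφ = -0.25622 m/s;  V_Py = rω cosθ + a·ω_rod·cosφ = +0.096104 m/s.
|V_P| = √(V_Px² + V_Py²) = 0.27365 m/s.

0.274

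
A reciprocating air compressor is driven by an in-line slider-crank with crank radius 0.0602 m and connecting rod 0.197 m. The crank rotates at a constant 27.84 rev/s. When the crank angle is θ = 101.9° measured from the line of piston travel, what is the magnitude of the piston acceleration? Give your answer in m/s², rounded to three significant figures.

917

ω = 2π·27.8 = 174.9 rad/s
x(θ) = r cosθ + √(L² − r² sin²θ); with ω constant, a = ω²·d²x/dθ².
d²x/dθ² = −r cosθ − r²(cos2θ)/√u − r⁴ sin²2θ/(4u^{3/2}),  u = L² − r² sin²θ = 0.0353391 m².
Substituting r = 0.0602 m, L = 0.197 m, θ = 101.9°: d²x/dθ² = +0.029972 m.
a = ω²·d²x/dθ² = (174.9)²·(+0.029972) = +917.09 m/s²;  |a| = 917.09 m/s².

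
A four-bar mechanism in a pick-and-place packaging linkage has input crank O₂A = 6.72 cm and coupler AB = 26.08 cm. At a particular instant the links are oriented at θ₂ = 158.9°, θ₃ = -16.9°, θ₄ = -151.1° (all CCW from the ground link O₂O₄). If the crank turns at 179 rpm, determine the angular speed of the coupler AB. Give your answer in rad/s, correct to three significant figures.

ω₂ = 18.74 rad/s (from 179 rpm).
Differentiating the loop-closure r₂e^{iθ₂}+r₃e^{iθ₃}=r₁+r₄e^{iθ₄} gives r₂ω₂e^{iθ₂}+r₃ω₃e^{iθ₃}=r₄ω₄e^{iθ₄}.
Eliminating the other unknown: ω₃ = r₂ω₂ sin(θ₄−θ₂) / [r₃ sin(θ₃−θ₄)].
Numerator sine = +0.76604; denominator sine = +0.71691.
Result = 0.0672·18.74·(+0.76604) / (0.2608·(+0.71691)) = +5.161 rad/s; magnitude 5.161 rad/s.

5.16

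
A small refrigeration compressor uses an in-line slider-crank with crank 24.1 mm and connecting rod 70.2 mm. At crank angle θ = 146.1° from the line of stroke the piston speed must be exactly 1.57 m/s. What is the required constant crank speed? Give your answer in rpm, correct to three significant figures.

For an in-line slider-crank, |v_piston| = rω|sinθ|·[1 + r cosθ/√(L² − r² sin²θ)].
With r = 0.0241 m, L = 0.0702 m, θ = 146.1°: the bracketed kinematic factor |dx/dθ| = 0.0095393 m.
ω = v/|dx/dθ| = 1.57/0.0095393 = 164.58 rad/s.
N = 60ω/(2π) = 1571.6 rpm.

1570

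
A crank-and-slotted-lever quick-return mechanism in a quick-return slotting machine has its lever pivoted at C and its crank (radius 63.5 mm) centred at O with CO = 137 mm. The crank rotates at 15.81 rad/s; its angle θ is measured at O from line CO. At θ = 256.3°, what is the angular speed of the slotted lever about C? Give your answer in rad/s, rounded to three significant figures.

1.67

ω = 15.81 rad/s
Crank pin A relative to C: A = (d + r cosθ, r sinθ); lever angle φ = atan2(r sinθ, d + r cosθ).
Differentiating tanφ: φ̇ = rω(d cosθ + r)/(d² + r² + 2dr cosθ).
d² + r² + 2dr cosθ = |CA|² = 0.0186805 m²;  d cosθ + r = +0.031053 m.
|ω_lever| = |0.0635·15.81·+0.031053| / 0.0186805 = 1.6689 rad/s.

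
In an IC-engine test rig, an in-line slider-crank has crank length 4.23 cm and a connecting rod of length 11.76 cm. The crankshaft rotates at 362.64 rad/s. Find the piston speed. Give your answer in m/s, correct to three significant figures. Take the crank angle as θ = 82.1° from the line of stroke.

16.0

ω = 362.6 rad/s
For an in-line slider-crank, x = r cosθ + √(L² − r² sin²θ), so v = −rω sinθ·[1 + r cosθ/√(L² − r² sin²θ)].
With r = 0.0423 m, L = 0.1176 m, θ = 82.1°: √(L² − r² sin²θ) = 0.10988 m.
v = −0.0423·362.6·0.99051·[1 + 0.0423·0.13744/0.10988] = -15.998 m/s.
|v| = 15.998 m/s.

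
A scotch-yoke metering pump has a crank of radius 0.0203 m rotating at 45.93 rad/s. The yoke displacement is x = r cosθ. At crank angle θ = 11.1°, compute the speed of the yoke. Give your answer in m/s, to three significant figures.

0.180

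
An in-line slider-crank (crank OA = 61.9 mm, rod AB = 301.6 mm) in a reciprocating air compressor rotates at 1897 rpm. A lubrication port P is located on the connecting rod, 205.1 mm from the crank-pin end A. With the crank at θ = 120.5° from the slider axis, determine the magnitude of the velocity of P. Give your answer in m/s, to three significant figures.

ω = 198.7 rad/s.  Crank-pin speed |V_A| = rω = 12.297 m/s, perpendicular to OA.
Rod angle: sinφ = −(r/L) sinθ ⇒ φ = -10.186°; ω_rod = −rω cosθ/√(L²−r²sin²θ) = +21.024 rad/s.
V_P = V_A + ω_rod × AP, with AP = 0.2051 m along the rod.
Components: V_Px = −rω sinθ − a·ω_rod·sinφ = -9.8326 m/s;  V_Py = rω cosθ + a·ω_rod·cosφ = -1.9969 m/s.
|V_P| = √(V_Px² + V_Py²) = 10.033 m/s.

10.0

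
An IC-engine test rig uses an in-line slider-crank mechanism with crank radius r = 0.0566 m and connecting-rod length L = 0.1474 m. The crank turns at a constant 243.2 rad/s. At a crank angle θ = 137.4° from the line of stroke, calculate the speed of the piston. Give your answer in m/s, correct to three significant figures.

ω = 243.2 rad/s
For an in-line slider-crank, x = r cosθ + √(L² − r² sin²θ), so v = −rω sinθ·[1 + r cosθ/√(L² − r² sin²θ)].
With r = 0.0566 m, L = 0.1474 m, θ = 137.4°: √(L² − r² sin²θ) = 0.14233 m.
v = −0.0566·243.2·0.67688·[1 + 0.0566·-0.73610/0.14233] = -6.59 m/s.
|v| = 6.59 m/s.

6.59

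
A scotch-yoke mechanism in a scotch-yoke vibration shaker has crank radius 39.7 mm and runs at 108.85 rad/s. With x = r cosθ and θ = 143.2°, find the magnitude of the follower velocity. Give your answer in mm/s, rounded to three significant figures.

2590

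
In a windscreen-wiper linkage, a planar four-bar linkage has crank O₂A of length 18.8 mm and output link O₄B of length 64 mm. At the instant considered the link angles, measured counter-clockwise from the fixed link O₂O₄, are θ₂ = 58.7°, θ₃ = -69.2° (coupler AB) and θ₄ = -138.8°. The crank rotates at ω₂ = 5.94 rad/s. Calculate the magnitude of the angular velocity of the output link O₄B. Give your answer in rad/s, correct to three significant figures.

1.47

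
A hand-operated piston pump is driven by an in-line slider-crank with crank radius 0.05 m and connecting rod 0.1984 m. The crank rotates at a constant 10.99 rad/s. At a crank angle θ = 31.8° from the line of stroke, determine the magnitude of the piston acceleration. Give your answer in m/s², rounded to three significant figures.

ω = 10.99 rad/s
x(θ) = r cosθ + √(L² − r² sin²θ); with ω constant, a = ω²·d²x/dθ².
d²x/dθ² = −r cosθ − r²(cos2θ)/√u − r⁴ sin²2θ/(4u^{3/2}),  u = L² − r² sin²θ = 0.0386684 m².
Substituting r = 0.05 m, L = 0.1984 m, θ = 31.8°: d²x/dθ² = -0.048312 m.
a = ω²·d²x/dθ² = (10.99)²·(-0.048312) = -5.8352 m/s²;  |a| = 5.8352 m/s².

5.84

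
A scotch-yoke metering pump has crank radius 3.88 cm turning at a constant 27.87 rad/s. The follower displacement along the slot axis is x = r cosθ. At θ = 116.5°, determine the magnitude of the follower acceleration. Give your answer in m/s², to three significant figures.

13.4

ω = 27.87 rad/s
x = r cosθ ⇒ ẍ = −rω² cosθ (ω constant).
|a| = rω²|cosθ| = 0.0388·(27.87)²·|cos 116.5°| = 13.447 m/s².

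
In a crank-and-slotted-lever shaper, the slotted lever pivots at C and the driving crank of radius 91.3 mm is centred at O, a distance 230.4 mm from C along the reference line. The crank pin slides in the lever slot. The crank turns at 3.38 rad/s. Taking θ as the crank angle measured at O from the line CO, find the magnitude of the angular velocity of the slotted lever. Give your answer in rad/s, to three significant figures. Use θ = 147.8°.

1.24

ω = 3.38 rad/s
Crank pin A relative to C: A = (d + r cosθ, r sinθ); lever angle φ = atan2(r sinθ, d + r cosθ).
Differentiating tanφ: φ̇ = rω(d cosθ + r)/(d² + r² + 2dr cosθ).
d² + r² + 2dr cosθ = |CA|² = 0.0258196 m²;  d cosθ + r = -0.10366 m.
|ω_lever| = |0.0913·3.38·-0.10366| / 0.0258196 = 1.239 rad/s.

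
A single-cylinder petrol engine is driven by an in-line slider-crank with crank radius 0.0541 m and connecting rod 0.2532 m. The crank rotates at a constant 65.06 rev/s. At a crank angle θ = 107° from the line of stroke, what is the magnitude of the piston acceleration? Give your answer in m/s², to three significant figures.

4270

ω = 2π·65.1 = 408.8 rad/s
x(θ) = r cosθ + √(L² − r² sin²θ); with ω constant, a = ω²·d²x/dθ².
d²x/dθ² = −r cosθ − r²(cos2θ)/√u − r⁴ sin²2θ/(4u^{3/2}),  u = L² − r² sin²θ = 0.0614336 m².
Substituting r = 0.0541 m, L = 0.2532 m, θ = 107°: d²x/dθ² = +0.025563 m.
a = ω²·d²x/dθ² = (408.8)²·(+0.025563) = +4271.7 m/s²;  |a| = 4271.7 m/s².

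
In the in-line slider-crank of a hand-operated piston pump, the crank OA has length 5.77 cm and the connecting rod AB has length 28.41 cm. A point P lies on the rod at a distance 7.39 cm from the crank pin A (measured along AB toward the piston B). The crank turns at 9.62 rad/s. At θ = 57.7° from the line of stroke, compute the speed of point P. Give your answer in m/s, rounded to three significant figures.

0.530

ω = 9.62 rad/s.  Crank-pin speed |V_A| = rω = 0.55507 m/s, perpendicular to OA.
Rod angle: sinφ = −(r/L) sinθ ⇒ φ = -9.885°; ω_rod = −rω cosθ/√(L²−r²sin²θ) = -1.0597 rad/s.
V_P = V_A + ω_rod × AP, with AP = 0.0739 m along the rod.
Components: V_Px = −rω sinθ − a·ω_rod·sinφ = -0.48263 m/s;  V_Py = rω cosθ + a·ω_rod·cosφ = +0.21945 m/s.
|V_P| = √(V_Px² + V_Py²) = 0.53018 m/s.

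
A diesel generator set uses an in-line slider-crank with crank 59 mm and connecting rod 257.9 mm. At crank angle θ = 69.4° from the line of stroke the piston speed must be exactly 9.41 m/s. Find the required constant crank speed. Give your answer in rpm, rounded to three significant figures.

1500

For an in-line slider-crank, |v_piston| = rω|sinθ|·[1 + r cosθ/√(L² − r² sin²θ)].
With r = 0.059 m, L = 0.2579 m, θ = 69.4°: the bracketed kinematic factor |dx/dθ| = 0.059778 m.
ω = v/|dx/dθ| = 9.41/0.059778 = 157.41 rad/s.
N = 60ω/(2π) = 1503.2 rpm.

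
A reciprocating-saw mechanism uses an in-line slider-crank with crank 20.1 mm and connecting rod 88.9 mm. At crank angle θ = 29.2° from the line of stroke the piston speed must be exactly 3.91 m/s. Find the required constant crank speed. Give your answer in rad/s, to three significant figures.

333

For an in-line slider-crank, |v_piston| = rω|sinθ|·[1 + r cosθ/√(L² − r² sin²θ)].
With r = 0.0201 m, L = 0.0889 m, θ = 29.2°: the bracketed kinematic factor |dx/dθ| = 0.011753 m.
ω = v/|dx/dθ| = 3.91/0.011753 = 332.67 rad/s.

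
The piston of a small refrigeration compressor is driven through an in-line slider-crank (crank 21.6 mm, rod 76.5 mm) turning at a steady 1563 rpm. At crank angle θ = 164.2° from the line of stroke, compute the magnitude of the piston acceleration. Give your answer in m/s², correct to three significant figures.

416

ω = 2π·1563/60 = 163.7 rad/s
x(θ) = r cosθ + √(L² − r² sin²θ); with ω constant, a = ω²·d²x/dθ².
d²x/dθ² = −r cosθ − r²(cos2θ)/√u − r⁴ sin²2θ/(4u^{3/2}),  u = L² − r² sin²θ = 0.00581766 m².
Substituting r = 0.0216 m, L = 0.0765 m, θ = 164.2°: d²x/dθ² = +0.01554 m.
a = ω²·d²x/dθ² = (163.7)²·(+0.01554) = +416.33 m/s²;  |a| = 416.33 m/s².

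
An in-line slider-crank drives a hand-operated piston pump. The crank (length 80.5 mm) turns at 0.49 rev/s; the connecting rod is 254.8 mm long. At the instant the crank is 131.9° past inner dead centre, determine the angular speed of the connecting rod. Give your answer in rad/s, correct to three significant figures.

0.668

ω = 3.079 rad/s (converted from 0.49 rev/s).
The rod makes angle φ with the slider axis where L sinφ = r sinθ; differentiating, L cosφ·φ̇ = r ω cosθ.
L cosφ = √(L² − r² sin²θ) = 0.24765 m.
|ω_rod| = r ω |cosθ| / √(L² − r² sin²θ) = 0.0805·3.079·0.66783/0.24765 = 0.66833 rad/s.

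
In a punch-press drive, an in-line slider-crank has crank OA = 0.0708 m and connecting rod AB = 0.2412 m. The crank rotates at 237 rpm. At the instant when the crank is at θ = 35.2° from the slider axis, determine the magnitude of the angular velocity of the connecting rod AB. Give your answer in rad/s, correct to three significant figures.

6.04

ω = 24.82 rad/s (converted from 237 rpm).
The rod makes angle φ with the slider axis where L sinφ = r sinθ; differentiating, L cosφ·φ̇ = r ω cosθ.
L cosφ = √(L² − r² sin²θ) = 0.23772 m.
|ω_rod| = r ω |cosθ| / √(L² − r² sin²θ) = 0.0708·24.82·0.81714/0.23772 = 6.04 rad/s.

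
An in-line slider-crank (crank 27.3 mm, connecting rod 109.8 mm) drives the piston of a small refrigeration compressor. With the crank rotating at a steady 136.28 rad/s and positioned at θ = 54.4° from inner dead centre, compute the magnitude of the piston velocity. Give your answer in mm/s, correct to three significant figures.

ω = 136.3 rad/s
For an in-line slider-crank, x = r cosθ + √(L² − r² sin²θ), so v = −rω sinθ·[1 + r cosθ/√(L² − r² sin²θ)].
With r = 0.0273 m, L = 0.1098 m, θ = 54.4°: √(L² − r² sin²θ) = 0.10753 m.
v = −0.0273·136.3·0.81310·[1 + 0.0273·0.58212/0.10753] = -3.4722 m/s.
|v| = 3.4722 m/s = 3472.2 mm/s.

3470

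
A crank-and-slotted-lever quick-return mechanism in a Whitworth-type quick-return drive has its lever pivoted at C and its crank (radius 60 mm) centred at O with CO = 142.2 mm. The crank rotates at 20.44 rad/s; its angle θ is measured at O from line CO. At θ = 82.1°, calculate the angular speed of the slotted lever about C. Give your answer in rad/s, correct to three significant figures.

ω = 20.44 rad/s
Crank pin A relative to C: A = (d + r cosθ, r sinθ); lever angle φ = atan2(r sinθ, d + r cosθ).
Differentiating tanφ: φ̇ = rω(d cosθ + r)/(d² + r² + 2dr cosθ).
d² + r² + 2dr cosθ = |CA|² = 0.0261662 m²;  d cosθ + r = +0.079545 m.
|ω_lever| = |0.06·20.44·+0.079545| / 0.0261662 = 3.7282 rad/s.

3.73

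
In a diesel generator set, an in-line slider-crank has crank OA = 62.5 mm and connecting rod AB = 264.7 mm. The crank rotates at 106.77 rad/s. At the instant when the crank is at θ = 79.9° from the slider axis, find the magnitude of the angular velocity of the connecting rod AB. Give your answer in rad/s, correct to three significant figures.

4.55

ω = 106.8 rad/s
The rod makes angle φ with the slider axis where L sinφ = r sinθ; differentiating, L cosφ·φ̇ = r ω cosθ.
L cosφ = √(L² − r² sin²θ) = 0.25745 m.
|ω_rod| = r ω |cosθ| / √(L² − r² sin²θ) = 0.0625·106.8·0.17537/0.25745 = 4.5455 rad/s.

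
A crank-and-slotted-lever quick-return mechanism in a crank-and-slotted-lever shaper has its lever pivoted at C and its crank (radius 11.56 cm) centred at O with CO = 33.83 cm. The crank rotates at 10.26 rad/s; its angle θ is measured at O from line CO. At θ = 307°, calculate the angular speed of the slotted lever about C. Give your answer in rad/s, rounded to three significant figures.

2.16

ω = 10.26 rad/s
Crank pin A relative to C: A = (d + r cosθ, r sinθ); lever angle φ = atan2(r sinθ, d + r cosθ).
Differentiating tanφ: φ̇ = rω(d cosθ + r)/(d² + r² + 2dr cosθ).
d² + r² + 2dr cosθ = |CA|² = 0.174881 m²;  d cosθ + r = +0.31919 m.
|ω_lever| = |0.1156·10.26·+0.31919| / 0.174881 = 2.1648 rad/s.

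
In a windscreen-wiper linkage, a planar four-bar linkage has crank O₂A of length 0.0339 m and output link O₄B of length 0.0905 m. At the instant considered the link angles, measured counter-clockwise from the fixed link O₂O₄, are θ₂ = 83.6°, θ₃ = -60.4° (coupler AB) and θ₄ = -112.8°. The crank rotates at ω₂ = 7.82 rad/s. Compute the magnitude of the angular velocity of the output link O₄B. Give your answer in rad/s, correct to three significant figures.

2.17

ω₂ = 7.82 rad/s
Differentiating the loop-closure r₂e^{iθ₂}+r₃e^{iθ₃}=r₁+r₄e^{iθ₄} gives r₂ω₂e^{iθ₂}+r₃ω₃e^{iθ₃}=r₄ω₄e^{iθ₄}.
Eliminating the other unknown: ω₄ = r₂ω₂ sin(θ₂−θ₃) / [r₄ sin(θ₄−θ₃)].
Numerator sine = +0.58779; denominator sine = -0.79229.
Result = 0.0339·7.82·(+0.58779) / (0.0905·(-0.79229)) = -2.1732 rad/s; magnitude 2.1732 rad/s.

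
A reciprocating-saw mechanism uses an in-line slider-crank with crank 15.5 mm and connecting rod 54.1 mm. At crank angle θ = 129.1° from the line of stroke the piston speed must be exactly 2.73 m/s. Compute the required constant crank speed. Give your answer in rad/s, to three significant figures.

For an in-line slider-crank, |v_piston| = rω|sinθ|·[1 + r cosθ/√(L² − r² sin²θ)].
With r = 0.0155 m, L = 0.0541 m, θ = 129.1°: the bracketed kinematic factor |dx/dθ| = 0.0097994 m.
ω = v/|dx/dθ| = 2.73/0.0097994 = 278.59 rad/s.

279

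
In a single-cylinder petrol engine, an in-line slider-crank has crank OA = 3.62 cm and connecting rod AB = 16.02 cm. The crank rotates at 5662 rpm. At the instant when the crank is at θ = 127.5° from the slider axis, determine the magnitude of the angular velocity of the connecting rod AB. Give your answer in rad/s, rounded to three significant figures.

ω = 592.9 rad/s (converted from 5662 rpm).
The rod makes angle φ with the slider axis where L sinφ = r sinθ; differentiating, L cosφ·φ̇ = r ω cosθ.
L cosφ = √(L² − r² sin²θ) = 0.1576 m.
|ω_rod| = r ω |cosθ| / √(L² − r² sin²θ) = 0.0362·592.9·0.60876/0.1576 = 82.906 rad/s.

82.9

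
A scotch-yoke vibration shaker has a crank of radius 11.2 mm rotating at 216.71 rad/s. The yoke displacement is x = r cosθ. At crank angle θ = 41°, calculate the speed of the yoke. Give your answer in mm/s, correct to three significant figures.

ω = 216.7 rad/s
x = r cosθ ⇒ ẋ = −rω sinθ.
|v| = rω|sinθ| = 0.0112·216.7·|sin 41°| = 1.5924 m/s = 1592.4 mm/s.

1590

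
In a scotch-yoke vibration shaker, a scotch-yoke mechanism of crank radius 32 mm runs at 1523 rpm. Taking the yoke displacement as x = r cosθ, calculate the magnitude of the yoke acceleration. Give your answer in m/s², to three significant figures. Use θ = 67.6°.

310

ω = 159.5 rad/s (from 1523 rpm).
x = r cosθ ⇒ ẍ = −rω² cosθ (ω constant).
|a| = rω²|cosθ| = 0.032·(159.5)²·|cos 67.6°| = 310.18 m/s².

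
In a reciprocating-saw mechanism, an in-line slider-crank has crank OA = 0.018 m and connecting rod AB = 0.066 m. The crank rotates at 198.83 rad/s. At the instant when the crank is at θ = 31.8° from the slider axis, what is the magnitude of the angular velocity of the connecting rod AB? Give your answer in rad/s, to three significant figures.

46.6

ω = 198.8 rad/s
The rod makes angle φ with the slider axis where L sinφ = r sinθ; differentiating, L cosφ·φ̇ = r ω cosθ.
L cosφ = √(L² − r² sin²θ) = 0.065315 m.
|ω_rod| = r ω |cosθ| / √(L² − r² sin²θ) = 0.018·198.8·0.84989/0.065315 = 46.57 rad/s.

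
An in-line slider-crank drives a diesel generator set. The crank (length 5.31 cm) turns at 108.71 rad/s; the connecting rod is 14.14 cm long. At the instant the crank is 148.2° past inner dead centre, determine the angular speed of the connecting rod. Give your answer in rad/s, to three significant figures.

35.4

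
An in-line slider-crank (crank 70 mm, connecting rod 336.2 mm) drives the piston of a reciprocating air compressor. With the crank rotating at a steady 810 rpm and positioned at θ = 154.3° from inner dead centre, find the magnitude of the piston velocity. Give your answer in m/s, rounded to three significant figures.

ω = 2π·810/60 = 84.82 rad/s
For an in-line slider-crank, x = r cosθ + √(L² − r² sin²θ), so v = −rω sinθ·[1 + r cosθ/√(L² − r² sin²θ)].
With r = 0.07 m, L = 0.3362 m, θ = 154.3°: √(L² − r² sin²θ) = 0.33483 m.
v = −0.07·84.82·0.43366·[1 + 0.07·-0.90108/0.33483] = -2.0898 m/s.
|v| = 2.0898 m/s.

2.09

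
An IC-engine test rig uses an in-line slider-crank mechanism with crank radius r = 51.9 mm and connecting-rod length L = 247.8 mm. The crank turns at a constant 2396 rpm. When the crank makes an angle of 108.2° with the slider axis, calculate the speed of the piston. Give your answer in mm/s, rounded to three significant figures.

ω = 2π·2396/60 = 250.9 rad/s
For an in-line slider-crank, x = r cosθ + √(L² − r² sin²θ), so v = −rω sinθ·[1 + r cosθ/√(L² − r² sin²θ)].
With r = 0.0519 m, L = 0.2478 m, θ = 108.2°: √(L² − r² sin²θ) = 0.24285 m.
v = −0.0519·250.9·0.94997·[1 + 0.0519·-0.31233/0.24285] = -11.545 m/s.
|v| = 11.545 m/s = 11545 mm/s.

11500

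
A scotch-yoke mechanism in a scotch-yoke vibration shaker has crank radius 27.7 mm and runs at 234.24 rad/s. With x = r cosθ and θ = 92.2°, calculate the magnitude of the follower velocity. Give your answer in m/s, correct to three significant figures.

6.48

ω = 234.2 rad/s
x = r cosθ ⇒ ẋ = −rω sinθ.
|v| = rω|sinθ| = 0.0277·234.2·|sin 92.2°| = 6.4837 m/s.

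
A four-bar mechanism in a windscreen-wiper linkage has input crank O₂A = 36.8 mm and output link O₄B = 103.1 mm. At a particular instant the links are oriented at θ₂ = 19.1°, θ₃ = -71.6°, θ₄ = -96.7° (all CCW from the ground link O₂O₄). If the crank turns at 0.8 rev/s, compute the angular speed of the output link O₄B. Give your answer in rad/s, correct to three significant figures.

4.23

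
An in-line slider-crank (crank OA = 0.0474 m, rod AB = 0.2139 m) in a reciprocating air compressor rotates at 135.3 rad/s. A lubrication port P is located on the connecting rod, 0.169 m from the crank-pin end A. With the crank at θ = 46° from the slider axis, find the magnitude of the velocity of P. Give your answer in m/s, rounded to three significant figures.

5.27

ω = 135.3 rad/s.  Crank-pin speed |V_A| = rω = 6.4132 m/s, perpendicular to OA.
Rod angle: sinφ = −(r/L) sinθ ⇒ φ = -9.172°; ω_rod = −rω cosθ/√(L²−r²sin²θ) = -21.097 rad/s.
V_P = V_A + ω_rod × AP, with AP = 0.169 m along the rod.
Components: V_Px = −rω sinθ − a·ω_rod·sinφ = -5.1816 m/s;  V_Py = rω cosθ + a·ω_rod·cosφ = +0.93515 m/s.
|V_P| = √(V_Px² + V_Py²) = 5.2653 m/s.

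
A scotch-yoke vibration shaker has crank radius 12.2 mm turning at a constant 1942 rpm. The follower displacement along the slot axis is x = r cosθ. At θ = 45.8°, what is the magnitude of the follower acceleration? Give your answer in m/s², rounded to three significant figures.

352

ω = 203.4 rad/s (from 1942 rpm).
x = r cosθ ⇒ ẍ = −rω² cosθ (ω constant).
|a| = rω²|cosθ| = 0.0122·(203.4)²·|cos 45.8°| = 351.76 m/s².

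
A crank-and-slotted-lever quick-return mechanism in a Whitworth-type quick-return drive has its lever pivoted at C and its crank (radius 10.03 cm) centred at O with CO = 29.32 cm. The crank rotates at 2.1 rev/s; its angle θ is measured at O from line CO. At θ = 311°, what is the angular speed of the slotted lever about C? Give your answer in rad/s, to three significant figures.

2.88

ω = 13.19 rad/s (from 2.1 rev/s).
Crank pin A relative to C: A = (d + r cosθ, r sinθ); lever angle φ = atan2(r sinθ, d + r cosθ).
Differentiating tanφ: φ̇ = rω(d cosθ + r)/(d² + r² + 2dr cosθ).
d² + r² + 2dr cosθ = |CA|² = 0.134613 m²;  d cosθ + r = +0.29266 m.
|ω_lever| = |0.1003·13.19·+0.29266| / 0.134613 = 2.8772 rad/s.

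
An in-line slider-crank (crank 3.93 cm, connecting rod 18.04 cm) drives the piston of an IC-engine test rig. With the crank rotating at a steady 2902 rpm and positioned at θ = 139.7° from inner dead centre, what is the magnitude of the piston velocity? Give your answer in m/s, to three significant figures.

ω = 2π·2902/60 = 303.9 rad/s
For an in-line slider-crank, x = r cosθ + √(L² − r² sin²θ), so v = −rω sinθ·[1 + r cosθ/√(L² − r² sin²θ)].
With r = 0.0393 m, L = 0.1804 m, θ = 139.7°: √(L² − r² sin²θ) = 0.1786 m.
v = −0.0393·303.9·0.64679·[1 + 0.0393·-0.76267/0.1786] = -6.4283 m/s.
|v| = 6.4283 m/s.

6.43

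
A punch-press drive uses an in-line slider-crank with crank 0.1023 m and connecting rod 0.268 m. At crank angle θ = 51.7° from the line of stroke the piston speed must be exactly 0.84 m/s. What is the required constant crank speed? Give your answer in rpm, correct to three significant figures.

80.1

For an in-line slider-crank, |v_piston| = rω|sinθ|·[1 + r cosθ/√(L² − r² sin²θ)].
With r = 0.1023 m, L = 0.268 m, θ = 51.7°: the bracketed kinematic factor |dx/dθ| = 0.10019 m.
ω = v/|dx/dθ| = 0.84/0.10019 = 8.3841 rad/s.
N = 60ω/(2π) = 80.062 rpm.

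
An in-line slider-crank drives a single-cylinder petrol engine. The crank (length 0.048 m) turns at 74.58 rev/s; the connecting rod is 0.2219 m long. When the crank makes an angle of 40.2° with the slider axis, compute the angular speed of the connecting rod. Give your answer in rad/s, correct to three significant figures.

78.2

ω = 468.6 rad/s (converted from 74.58 rev/s).
The rod makes angle φ with the slider axis where L sinφ = r sinθ; differentiating, L cosφ·φ̇ = r ω cosθ.
L cosφ = √(L² − r² sin²θ) = 0.21973 m.
|ω_rod| = r ω |cosθ| / √(L² − r² sin²θ) = 0.048·468.6·0.76380/0.21973 = 78.188 rad/s.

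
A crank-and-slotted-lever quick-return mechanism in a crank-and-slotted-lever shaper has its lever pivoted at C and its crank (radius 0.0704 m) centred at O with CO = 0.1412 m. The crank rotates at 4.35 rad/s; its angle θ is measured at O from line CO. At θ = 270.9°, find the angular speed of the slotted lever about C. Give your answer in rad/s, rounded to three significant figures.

ω = 4.35 rad/s
Crank pin A relative to C: A = (d + r cosθ, r sinθ); lever angle φ = atan2(r sinθ, d + r cosθ).
Differentiating tanφ: φ̇ = rω(d cosθ + r)/(d² + r² + 2dr cosθ).
d² + r² + 2dr cosθ = |CA|² = 0.0252059 m²;  d cosθ + r = +0.072618 m.
|ω_lever| = |0.0704·4.35·+0.072618| / 0.0252059 = 0.88227 rad/s.

0.882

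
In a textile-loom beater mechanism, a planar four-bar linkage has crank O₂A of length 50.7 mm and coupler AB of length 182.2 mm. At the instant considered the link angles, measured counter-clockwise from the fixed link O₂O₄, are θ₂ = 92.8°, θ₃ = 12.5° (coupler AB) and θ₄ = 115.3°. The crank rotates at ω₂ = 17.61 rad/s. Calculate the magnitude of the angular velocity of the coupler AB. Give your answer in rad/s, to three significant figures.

1.92

ω₂ = 17.61 rad/s
Differentiating the loop-closure r₂e^{iθ₂}+r₃e^{iθ₃}=r₁+r₄e^{iθ₄} gives r₂ω₂e^{iθ₂}+r₃ω₃e^{iθ₃}=r₄ω₄e^{iθ₄}.
Eliminating the other unknown: ω₃ = r₂ω₂ sin(θ₄−θ₂) / [r₃ sin(θ₃−θ₄)].
Numerator sine = +0.38268; denominator sine = -0.97515.
Result = 0.0507·17.61·(+0.38268) / (0.1822·(-0.97515)) = -1.923 rad/s; magnitude 1.923 rad/s.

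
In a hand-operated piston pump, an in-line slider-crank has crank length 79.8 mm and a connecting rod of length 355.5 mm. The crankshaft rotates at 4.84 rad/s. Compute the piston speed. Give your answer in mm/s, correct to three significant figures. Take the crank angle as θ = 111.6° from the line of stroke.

ω = 4.84 rad/s
For an in-line slider-crank, x = r cosθ + √(L² − r² sin²θ), so v = −rω sinθ·[1 + r cosθ/√(L² − r² sin²θ)].
With r = 0.0798 m, L = 0.3555 m, θ = 111.6°: √(L² − r² sin²θ) = 0.34767 m.
v = −0.0798·4.84·0.92978·[1 + 0.0798·-0.36812/0.34767] = -0.32877 m/s.
|v| = 0.32877 m/s = 328.77 mm/s.

329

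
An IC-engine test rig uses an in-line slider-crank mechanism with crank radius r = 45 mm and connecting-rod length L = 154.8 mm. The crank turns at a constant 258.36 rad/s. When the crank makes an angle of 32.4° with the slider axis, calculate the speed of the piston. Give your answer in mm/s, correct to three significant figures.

7780

ω = 258.4 rad/s
For an in-line slider-crank, x = r cosθ + √(L² − r² sin²θ), so v = −rω sinθ·[1 + r cosθ/√(L² − r² sin²θ)].
With r = 0.045 m, L = 0.1548 m, θ = 32.4°: √(L² − r² sin²θ) = 0.15291 m.
v = −0.045·258.4·0.53583·[1 + 0.045·0.84433/0.15291] = -7.7775 m/s.
|v| = 7.7775 m/s = 7777.5 mm/s.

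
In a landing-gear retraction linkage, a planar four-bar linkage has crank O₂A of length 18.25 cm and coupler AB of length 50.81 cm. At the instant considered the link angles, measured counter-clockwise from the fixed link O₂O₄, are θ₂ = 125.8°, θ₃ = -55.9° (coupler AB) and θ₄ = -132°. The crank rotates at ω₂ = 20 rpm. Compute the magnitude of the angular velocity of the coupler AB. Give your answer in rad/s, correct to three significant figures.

ω₂ = 2.094 rad/s (from 20 rpm).
Differentiating the loop-closure r₂e^{iθ₂}+r₃e^{iθ₃}=r₁+r₄e^{iθ₄} gives r₂ω₂e^{iθ₂}+r₃ω₃e^{iθ₃}=r₄ω₄e^{iθ₄}.
Eliminating the other unknown: ω₃ = r₂ω₂ sin(θ₄−θ₂) / [r₃ sin(θ₃−θ₄)].
Numerator sine = +0.97742; denominator sine = +0.97072.
Result = 0.1825·2.094·(+0.97742) / (0.5081·(+0.97072)) = +0.75746 rad/s; magnitude 0.75746 rad/s.

0.757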